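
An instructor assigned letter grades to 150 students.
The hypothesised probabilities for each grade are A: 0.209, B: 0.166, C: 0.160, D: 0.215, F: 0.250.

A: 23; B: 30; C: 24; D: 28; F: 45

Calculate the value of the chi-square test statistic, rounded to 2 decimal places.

Expected counts E_i = n·p_i: 150×0.209 = 31.35, 150×0.166 = 24.9, 150×0.160 = 24, 150×0.215 = 32.25, 150×0.250 = 37.5.
cat         O        E   (O−E)²/E
A          23    31.35      2.224
B          30     24.9      1.045
C          24       24      0.000
D          28    32.25      0.560
F          45     37.5      1.500
Sum = 5.33

5.33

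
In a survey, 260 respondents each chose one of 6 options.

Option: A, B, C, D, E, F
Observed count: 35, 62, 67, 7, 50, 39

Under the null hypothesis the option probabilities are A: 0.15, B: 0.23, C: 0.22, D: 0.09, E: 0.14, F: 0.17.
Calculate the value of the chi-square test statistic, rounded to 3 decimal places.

Expected counts E_i = n·p_i: 260×0.15 = 39, 260×0.23 = 59.8, 260×0.22 = 57.2, 260×0.09 = 23.4, 260×0.14 = 36.4, 260×0.17 = 44.2.
χ² = (35−39)²/39 + (62−59.8)²/59.8 + (67−57.2)²/57.2 + (7−23.4)²/23.4 + (50−36.4)²/36.4 + (39−44.2)²/44.2
   = 0.4103 + 0.0809 + 1.6790 + 11.4940 + 5.0813 + 0.6118
Sum = 19.357

19.357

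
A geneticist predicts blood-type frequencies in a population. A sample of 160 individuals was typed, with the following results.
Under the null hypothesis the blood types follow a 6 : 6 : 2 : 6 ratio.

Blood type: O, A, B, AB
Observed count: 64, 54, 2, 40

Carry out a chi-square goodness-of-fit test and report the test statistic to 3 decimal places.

19.667

Ratio total = 20. Expected counts: 160×6/20 = 48, 160×6/20 = 48, 160×2/20 = 16, 160×6/20 = 48.
cat         O        E   (O−E)²/E
O          64       48     5.3333
A          54       48     0.7500
B           2       16    12.2500
AB         40       48     1.3333
Sum = 19.667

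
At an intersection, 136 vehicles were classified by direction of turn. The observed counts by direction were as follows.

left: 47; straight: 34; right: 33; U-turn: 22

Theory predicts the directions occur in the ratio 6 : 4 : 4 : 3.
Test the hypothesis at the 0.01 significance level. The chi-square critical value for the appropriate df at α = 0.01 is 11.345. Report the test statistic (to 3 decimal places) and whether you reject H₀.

Ratio total = 17. Expected counts: 136×6/17 = 48, 136×4/17 = 32, 136×4/17 = 32, 136×3/17 = 24.
χ² = (47−48)²/48 + (34−32)²/32 + (33−32)²/32 + (22−24)²/24
   = 0.0208 + 0.1250 + 0.0313 + 0.1667
Sum = 0.344
df = 3. Since 0.344 < 11.345, we do not reject H₀.

0.344; do not reject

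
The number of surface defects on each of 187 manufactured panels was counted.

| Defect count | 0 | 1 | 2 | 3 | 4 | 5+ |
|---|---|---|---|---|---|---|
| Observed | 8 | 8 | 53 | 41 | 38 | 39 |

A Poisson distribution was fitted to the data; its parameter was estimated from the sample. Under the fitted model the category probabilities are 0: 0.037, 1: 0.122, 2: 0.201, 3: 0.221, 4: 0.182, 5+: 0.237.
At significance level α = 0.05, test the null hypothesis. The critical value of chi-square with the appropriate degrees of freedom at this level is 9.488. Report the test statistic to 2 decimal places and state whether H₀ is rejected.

17.21; reject

Expected counts E_i = n·p_i: 187×0.037 = 6.919, 187×0.122 = 22.814, 187×0.201 = 37.587, 187×0.221 = 41.327, 187×0.182 = 34.034, 187×0.237 = 44.319.
χ² = (8−6.919)²/6.919 + (8−22.814)²/22.814 + (53−37.587)²/37.587 + (41−41.327)²/41.327 + (38−34.034)²/34.034 + (39−44.319)²/44.319
   = 0.169 + 9.619 + 6.320 + 0.003 + 0.462 + 0.638
Sum = 17.21
df = 4. Since 17.21 > 9.488, we reject H₀.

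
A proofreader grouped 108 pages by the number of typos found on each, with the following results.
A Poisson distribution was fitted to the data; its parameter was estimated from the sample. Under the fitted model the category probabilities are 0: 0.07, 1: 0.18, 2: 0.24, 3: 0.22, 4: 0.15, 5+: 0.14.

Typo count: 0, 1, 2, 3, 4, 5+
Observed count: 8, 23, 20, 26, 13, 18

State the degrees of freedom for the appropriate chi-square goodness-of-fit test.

4

There are k = 6 categories and 1 parameter estimated from the data, so df = 6 − 1 − 1 = 4.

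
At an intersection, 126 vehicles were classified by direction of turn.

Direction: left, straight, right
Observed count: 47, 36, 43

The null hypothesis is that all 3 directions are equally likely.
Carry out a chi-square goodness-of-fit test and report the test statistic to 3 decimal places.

Under H₀ each category has probability 1/3, so each expected count is 126/3 = 42.
left: (47 − 42)²/42 = 25/42 = 0.5952
straight: (36 − 42)²/42 = 36/42 = 0.8571
right: (43 − 42)²/42 = 1/42 = 0.0238
Sum = 1.476

1.476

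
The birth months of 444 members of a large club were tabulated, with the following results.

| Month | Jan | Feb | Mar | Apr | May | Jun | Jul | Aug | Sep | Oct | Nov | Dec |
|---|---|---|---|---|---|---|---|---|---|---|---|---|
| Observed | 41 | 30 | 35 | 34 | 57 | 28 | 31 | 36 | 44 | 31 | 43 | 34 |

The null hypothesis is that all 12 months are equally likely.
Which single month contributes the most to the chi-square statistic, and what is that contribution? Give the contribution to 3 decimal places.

Under H₀ each category has probability 1/12, so each expected count is 444/12 = 37.
Jan: (41 − 37)²/37 = 16/37 = 0.4324
Feb: (30 − 37)²/37 = 49/37 = 1.3243
Mar: (35 − 37)²/37 = 4/37 = 0.1081
Apr: (34 − 37)²/37 = 9/37 = 0.2432
May: (57 − 37)²/37 = 400/37 = 10.8108
Jun: (28 − 37)²/37 = 81/37 = 2.1892
Jul: (31 − 37)²/37 = 36/37 = 0.9730
Aug: (36 − 37)²/37 = 1/37 = 0.0270
Sep: (44 − 37)²/37 = 49/37 = 1.3243
Oct: (31 − 37)²/37 = 36/37 = 0.9730
Nov: (43 − 37)²/37 = 36/37 = 0.9730
Dec: (34 − 37)²/37 = 9/37 = 0.2432
The largest term is for May: 10.811.

May, 10.811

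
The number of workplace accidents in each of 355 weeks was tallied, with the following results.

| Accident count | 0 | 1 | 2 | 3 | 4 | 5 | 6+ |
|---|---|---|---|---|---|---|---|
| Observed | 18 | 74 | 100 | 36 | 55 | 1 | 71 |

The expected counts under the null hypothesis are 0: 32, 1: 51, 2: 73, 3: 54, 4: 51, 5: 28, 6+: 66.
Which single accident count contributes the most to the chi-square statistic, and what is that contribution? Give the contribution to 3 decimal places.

5, 26.036

χ² = (18−32)²/32 + (74−51)²/51 + (100−73)²/73 + (36−54)²/54 + (55−51)²/51 + (1−28)²/28 + (71−66)²/66
   = 6.1250 + 10.3725 + 9.9863 + 6.0000 + 0.3137 + 26.0357 + 0.3788
The largest term is for 5: 26.036.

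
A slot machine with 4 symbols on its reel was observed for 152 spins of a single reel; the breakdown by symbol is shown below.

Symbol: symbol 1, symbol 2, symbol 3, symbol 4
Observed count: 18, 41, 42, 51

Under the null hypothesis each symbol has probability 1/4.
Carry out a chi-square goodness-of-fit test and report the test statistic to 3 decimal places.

Expected count for each of the 4 categories: 152/4 = 38.
cat           O        E   (O−E)²/E
symbol 1     18       38    10.5263
symbol 2     41       38     0.2368
symbol 3     42       38     0.4211
symbol 4     51       38     4.4474
Sum = 15.632

15.632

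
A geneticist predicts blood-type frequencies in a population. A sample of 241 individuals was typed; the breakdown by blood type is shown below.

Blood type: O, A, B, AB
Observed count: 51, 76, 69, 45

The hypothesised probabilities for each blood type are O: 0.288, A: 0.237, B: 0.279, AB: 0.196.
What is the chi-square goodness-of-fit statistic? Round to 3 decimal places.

Expected counts E_i = n·p_i: 241×0.288 = 69.408, 241×0.237 = 57.117, 241×0.279 = 67.239, 241×0.196 = 47.236.
χ² = (51−69.408)²/69.408 + (76−57.117)²/57.117 + (69−67.239)²/67.239 + (45−47.236)²/47.236
   = 4.8821 + 6.2428 + 0.0461 + 0.1058
Sum = 11.277

11.277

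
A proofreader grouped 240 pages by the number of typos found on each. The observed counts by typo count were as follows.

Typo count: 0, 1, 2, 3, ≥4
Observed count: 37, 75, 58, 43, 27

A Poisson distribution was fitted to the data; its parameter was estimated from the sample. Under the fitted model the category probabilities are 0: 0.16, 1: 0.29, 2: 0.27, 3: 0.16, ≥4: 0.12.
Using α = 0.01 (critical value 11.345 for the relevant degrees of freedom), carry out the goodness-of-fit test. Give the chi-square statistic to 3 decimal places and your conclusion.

1.847; do not reject

Expected counts E_i = n·p_i: 240×0.16 = 38.4, 240×0.29 = 69.6, 240×0.27 = 64.8, 240×0.16 = 38.4, 240×0.12 = 28.8.
χ² = (37−38.4)²/38.4 + (75−69.6)²/69.6 + (58−64.8)²/64.8 + (43−38.4)²/38.4 + (27−28.8)²/28.8
   = 0.0510 + 0.4190 + 0.7136 + 0.5510 + 0.1125
Sum = 1.847
df = 3. Since 1.847 < 11.345, we do not reject H₀.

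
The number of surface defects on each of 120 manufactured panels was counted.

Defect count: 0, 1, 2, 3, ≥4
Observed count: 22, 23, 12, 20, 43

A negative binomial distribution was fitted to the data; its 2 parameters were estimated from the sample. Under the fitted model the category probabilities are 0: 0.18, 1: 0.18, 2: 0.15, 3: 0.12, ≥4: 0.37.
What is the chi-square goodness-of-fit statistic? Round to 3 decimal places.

4.320

Expected counts E_i = n·p_i: 120×0.18 = 21.6, 120×0.18 = 21.6, 120×0.15 = 18, 120×0.12 = 14.4, 120×0.37 = 44.4.
χ² = (22−21.6)²/21.6 + (23−21.6)²/21.6 + (12−18)²/18 + (20−14.4)²/14.4 + (43−44.4)²/44.4
   = 0.0074 + 0.0907 + 2.0000 + 2.1778 + 0.0441
Sum = 4.320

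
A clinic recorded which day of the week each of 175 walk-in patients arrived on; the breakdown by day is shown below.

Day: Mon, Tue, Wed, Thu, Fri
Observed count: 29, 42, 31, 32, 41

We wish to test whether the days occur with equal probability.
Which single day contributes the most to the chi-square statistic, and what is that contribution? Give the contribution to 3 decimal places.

Under H₀ each category has probability 1/5, so each expected count is 175/5 = 35.
Mon: (29 − 35)²/35 = 36/35 = 1.0286
Tue: (42 − 35)²/35 = 49/35 = 1.4000
Wed: (31 − 35)²/35 = 16/35 = 0.4571
Thu: (32 − 35)²/35 = 9/35 = 0.2571
Fri: (41 − 35)²/35 = 36/35 = 1.0286
The largest term is for Tue: 1.400.

Tue, 1.400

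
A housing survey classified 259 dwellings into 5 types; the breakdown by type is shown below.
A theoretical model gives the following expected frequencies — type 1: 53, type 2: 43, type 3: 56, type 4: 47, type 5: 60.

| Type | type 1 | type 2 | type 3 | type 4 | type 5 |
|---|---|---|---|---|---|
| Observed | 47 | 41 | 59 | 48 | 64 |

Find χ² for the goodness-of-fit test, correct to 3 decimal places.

type 1: (47 − 53)²/53 = 36/53 = 0.6792
type 2: (41 − 43)²/43 = 4/43 = 0.0930
type 3: (59 − 56)²/56 = 9/56 = 0.1607
type 4: (48 − 47)²/47 = 1/47 = 0.0213
type 5: (64 − 60)²/60 = 16/60 = 0.2667
Sum = 1.221

1.221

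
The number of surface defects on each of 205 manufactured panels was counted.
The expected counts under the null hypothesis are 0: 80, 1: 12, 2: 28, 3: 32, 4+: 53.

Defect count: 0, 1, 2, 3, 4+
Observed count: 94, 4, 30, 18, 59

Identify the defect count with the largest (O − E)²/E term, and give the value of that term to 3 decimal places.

cat         O        E   (O−E)²/E
0          94       80     2.4500
1           4       12     5.3333
2          30       28     0.1429
3          18       32     6.1250
4+         59       53     0.6792
The largest term is for 3: 6.125.

3, 6.125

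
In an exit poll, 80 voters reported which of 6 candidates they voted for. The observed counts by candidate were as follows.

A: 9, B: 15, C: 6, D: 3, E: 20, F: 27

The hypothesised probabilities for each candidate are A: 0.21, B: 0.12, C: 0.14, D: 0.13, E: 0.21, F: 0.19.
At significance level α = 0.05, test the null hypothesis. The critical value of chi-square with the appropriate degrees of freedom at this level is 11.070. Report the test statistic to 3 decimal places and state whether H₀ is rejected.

24.109; reject

Expected counts E_i = n·p_i: 80×0.21 = 16.8, 80×0.12 = 9.6, 80×0.14 = 11.2, 80×0.13 = 10.4, 80×0.21 = 16.8, 80×0.19 = 15.2.
cat         O        E   (O−E)²/E
A           9     16.8     3.6214
B          15      9.6     3.0375
C           6     11.2     2.4143
D           3     10.4     5.2654
E          20     16.8     0.6095
F          27     15.2     9.1605
Sum = 24.109
df = 5. Since 24.109 > 11.070, we reject H₀.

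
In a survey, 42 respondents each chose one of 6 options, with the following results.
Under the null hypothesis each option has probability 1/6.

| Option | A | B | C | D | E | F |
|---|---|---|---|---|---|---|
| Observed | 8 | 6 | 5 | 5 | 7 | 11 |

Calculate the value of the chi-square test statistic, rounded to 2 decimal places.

Under H₀ each category has probability 1/6, so each expected count is 42/6 = 7.
χ² = (8−7)²/7 + (6−7)²/7 + (5−7)²/7 + (5−7)²/7 + (7−7)²/7 + (11−7)²/7
   = 0.143 + 0.143 + 0.571 + 0.571 + 0.000 + 2.286
Sum = 3.71

3.71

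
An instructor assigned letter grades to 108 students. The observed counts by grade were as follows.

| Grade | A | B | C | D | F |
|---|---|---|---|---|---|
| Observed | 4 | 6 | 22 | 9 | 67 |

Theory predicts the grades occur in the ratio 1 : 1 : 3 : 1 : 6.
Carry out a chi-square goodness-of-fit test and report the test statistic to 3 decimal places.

7.833

Ratio total = 12. Expected counts: 108×1/12 = 9, 108×1/12 = 9, 108×3/12 = 27, 108×1/12 = 9, 108×6/12 = 54.
cat         O        E   (O−E)²/E
A           4        9     2.7778
B           6        9     1.0000
C          22       27     0.9259
D           9        9     0.0000
F          67       54     3.1296
Sum = 7.833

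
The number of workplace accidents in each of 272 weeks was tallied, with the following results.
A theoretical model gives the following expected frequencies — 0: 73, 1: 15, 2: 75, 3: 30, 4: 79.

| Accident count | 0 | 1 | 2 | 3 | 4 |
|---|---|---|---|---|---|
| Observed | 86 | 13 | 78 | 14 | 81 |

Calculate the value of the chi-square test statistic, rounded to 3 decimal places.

11.286

χ² = (86−73)²/73 + (13−15)²/15 + (78−75)²/75 + (14−30)²/30 + (81−79)²/79
   = 2.3151 + 0.2667 + 0.1200 + 8.5333 + 0.0506
Sum = 11.286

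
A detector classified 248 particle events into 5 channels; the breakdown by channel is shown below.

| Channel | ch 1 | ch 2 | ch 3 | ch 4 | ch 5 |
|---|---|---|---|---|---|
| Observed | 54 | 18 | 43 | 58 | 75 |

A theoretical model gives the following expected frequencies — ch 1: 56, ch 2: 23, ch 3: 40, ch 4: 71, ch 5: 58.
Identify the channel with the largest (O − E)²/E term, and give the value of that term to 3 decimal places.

ch 5, 4.983

cat         O        E   (O−E)²/E
ch 1       54       56     0.0714
ch 2       18       23     1.0870
ch 3       43       40     0.2250
ch 4       58       71     2.3803
ch 5       75       58     4.9828
The largest term is for ch 5: 4.983.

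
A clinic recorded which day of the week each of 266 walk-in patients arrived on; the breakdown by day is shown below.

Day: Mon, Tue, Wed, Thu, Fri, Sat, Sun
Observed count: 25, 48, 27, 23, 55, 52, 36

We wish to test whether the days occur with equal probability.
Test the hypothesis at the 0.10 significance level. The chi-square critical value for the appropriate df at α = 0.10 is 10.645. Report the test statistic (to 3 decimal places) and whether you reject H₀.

Under H₀ each category has probability 1/7, so each expected count is 266/7 = 38.
cat         O        E   (O−E)²/E
Mon        25       38     4.4474
Tue        48       38     2.6316
Wed        27       38     3.1842
Thu        23       38     5.9211
Fri        55       38     7.6053
Sat        52       38     5.1579
Sun        36       38     0.1053
Sum = 29.053
df = 6. Since 29.053 > 10.645, we reject H₀.

29.053; reject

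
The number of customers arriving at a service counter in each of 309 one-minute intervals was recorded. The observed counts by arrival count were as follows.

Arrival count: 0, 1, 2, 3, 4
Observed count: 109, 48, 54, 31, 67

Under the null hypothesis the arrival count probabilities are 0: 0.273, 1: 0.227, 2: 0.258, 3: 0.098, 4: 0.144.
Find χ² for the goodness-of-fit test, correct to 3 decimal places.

33.887

Expected counts E_i = n·p_i: 309×0.273 = 84.357, 309×0.227 = 70.143, 309×0.258 = 79.722, 309×0.098 = 30.282, 309×0.144 = 44.496.
χ² = (109−84.357)²/84.357 + (48−70.143)²/70.143 + (54−79.722)²/79.722 + (31−30.282)²/30.282 + (67−44.496)²/44.496
   = 7.1989 + 6.9902 + 8.2991 + 0.0170 + 11.3815
Sum = 33.887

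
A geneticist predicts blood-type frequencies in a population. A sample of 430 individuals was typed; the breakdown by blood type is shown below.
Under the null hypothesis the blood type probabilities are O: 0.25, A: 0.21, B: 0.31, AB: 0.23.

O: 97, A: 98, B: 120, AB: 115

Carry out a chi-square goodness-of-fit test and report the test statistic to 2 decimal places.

5.63

Expected counts E_i = n·p_i: 430×0.25 = 107.5, 430×0.21 = 90.3, 430×0.31 = 133.3, 430×0.23 = 98.9.
χ² = (97−107.5)²/107.5 + (98−90.3)²/90.3 + (120−133.3)²/133.3 + (115−98.9)²/98.9
   = 1.026 + 0.657 + 1.327 + 2.621
Sum = 5.63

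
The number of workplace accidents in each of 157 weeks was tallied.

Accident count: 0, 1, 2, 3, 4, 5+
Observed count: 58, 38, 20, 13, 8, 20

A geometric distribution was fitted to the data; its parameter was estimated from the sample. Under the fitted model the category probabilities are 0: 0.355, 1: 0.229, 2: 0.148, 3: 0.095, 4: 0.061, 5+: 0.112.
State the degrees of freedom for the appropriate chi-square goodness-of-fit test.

4

There are k = 6 categories and 1 parameter estimated from the data, so df = 6 − 1 − 1 = 4.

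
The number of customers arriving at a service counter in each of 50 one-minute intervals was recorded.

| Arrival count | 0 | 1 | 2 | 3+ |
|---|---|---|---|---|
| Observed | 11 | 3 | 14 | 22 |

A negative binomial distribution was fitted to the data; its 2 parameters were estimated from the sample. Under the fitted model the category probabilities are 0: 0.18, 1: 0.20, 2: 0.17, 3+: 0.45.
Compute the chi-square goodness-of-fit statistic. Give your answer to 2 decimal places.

8.91

Expected counts E_i = n·p_i: 50×0.18 = 9, 50×0.20 = 10, 50×0.17 = 8.5, 50×0.45 = 22.5.
χ² = (11−9)²/9 + (3−10)²/10 + (14−8.5)²/8.5 + (22−22.5)²/22.5
   = 0.444 + 4.900 + 3.559 + 0.011
Sum = 8.91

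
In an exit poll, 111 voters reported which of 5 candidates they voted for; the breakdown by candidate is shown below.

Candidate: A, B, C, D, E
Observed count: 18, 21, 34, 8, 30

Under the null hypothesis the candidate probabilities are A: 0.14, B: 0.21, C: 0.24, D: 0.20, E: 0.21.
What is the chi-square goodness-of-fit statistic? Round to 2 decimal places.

Expected counts E_i = n·p_i: 111×0.14 = 15.54, 111×0.21 = 23.31, 111×0.24 = 26.64, 111×0.20 = 22.2, 111×0.21 = 23.31.
A: (18 − 15.54)²/15.54 = 6.0516/15.54 = 0.389
B: (21 − 23.31)²/23.31 = 5.3361/23.31 = 0.229
C: (34 − 26.64)²/26.64 = 54.1696/26.64 = 2.033
D: (8 − 22.2)²/22.2 = 201.64/22.2 = 9.083
E: (30 − 23.31)²/23.31 = 44.7561/23.31 = 1.920
Sum = 13.65

13.65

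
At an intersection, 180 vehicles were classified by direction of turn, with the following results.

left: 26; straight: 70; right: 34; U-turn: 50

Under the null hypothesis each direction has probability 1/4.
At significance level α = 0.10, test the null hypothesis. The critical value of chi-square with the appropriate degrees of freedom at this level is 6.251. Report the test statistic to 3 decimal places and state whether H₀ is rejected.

Expected count for each of the 4 categories: 180/4 = 45.
cat           O        E   (O−E)²/E
left         26       45     8.0222
straight     70       45    13.8889
right        34       45     2.6889
U-turn       50       45     0.5556
Sum = 25.156
df = 3. Since 25.156 > 6.251, we reject H₀.

25.156; reject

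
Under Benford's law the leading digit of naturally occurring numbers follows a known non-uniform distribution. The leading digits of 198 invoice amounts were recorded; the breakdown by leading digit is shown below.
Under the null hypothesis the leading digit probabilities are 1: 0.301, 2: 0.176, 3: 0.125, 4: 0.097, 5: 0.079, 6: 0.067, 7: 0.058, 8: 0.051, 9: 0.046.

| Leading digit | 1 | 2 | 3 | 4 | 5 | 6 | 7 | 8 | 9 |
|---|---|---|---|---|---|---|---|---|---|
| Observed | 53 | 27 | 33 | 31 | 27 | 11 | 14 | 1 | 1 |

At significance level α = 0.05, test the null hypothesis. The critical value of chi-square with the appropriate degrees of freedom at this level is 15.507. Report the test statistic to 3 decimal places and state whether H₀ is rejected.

Expected counts E_i = n·p_i: 198×0.301 = 59.598, 198×0.176 = 34.848, 198×0.125 = 24.75, 198×0.097 = 19.206, 198×0.079 = 15.642, 198×0.067 = 13.266, 198×0.058 = 11.484, 198×0.051 = 10.098, 198×0.046 = 9.108.
cat         O        E   (O−E)²/E
1          53   59.598     0.7305
2          27   34.848     1.7674
3          33    24.75     2.7500
4          31   19.206     7.2424
5          27   15.642     8.2473
6          11   13.266     0.3871
7          14   11.484     0.5512
8           1   10.098     8.1970
9           1    9.108     7.2178
Sum = 37.091
df = 8. Since 37.091 > 15.507, we reject H₀.

37.091; reject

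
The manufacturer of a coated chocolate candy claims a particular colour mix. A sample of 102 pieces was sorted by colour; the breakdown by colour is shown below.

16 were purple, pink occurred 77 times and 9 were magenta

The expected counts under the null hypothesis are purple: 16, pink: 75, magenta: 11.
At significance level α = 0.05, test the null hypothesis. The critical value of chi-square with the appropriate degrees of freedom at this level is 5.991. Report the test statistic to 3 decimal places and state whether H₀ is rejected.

χ² = (16−16)²/16 + (77−75)²/75 + (9−11)²/11
   = 0.0000 + 0.0533 + 0.3636
Sum = 0.417
df = 2. Since 0.417 < 5.991, we do not reject H₀.

0.417; do not reject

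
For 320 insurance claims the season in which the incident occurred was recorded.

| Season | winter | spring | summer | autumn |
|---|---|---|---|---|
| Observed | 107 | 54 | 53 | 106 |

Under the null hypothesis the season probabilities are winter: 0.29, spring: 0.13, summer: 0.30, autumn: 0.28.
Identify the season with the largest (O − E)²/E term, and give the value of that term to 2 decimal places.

Expected counts E_i = n·p_i: 320×0.29 = 92.8, 320×0.13 = 41.6, 320×0.30 = 96, 320×0.28 = 89.6.
cat         O        E   (O−E)²/E
winter    107     92.8      2.173
spring     54     41.6      3.696
summer     53       96     19.260
autumn    106     89.6      3.002
The largest term is for summer: 19.26.

summer, 19.26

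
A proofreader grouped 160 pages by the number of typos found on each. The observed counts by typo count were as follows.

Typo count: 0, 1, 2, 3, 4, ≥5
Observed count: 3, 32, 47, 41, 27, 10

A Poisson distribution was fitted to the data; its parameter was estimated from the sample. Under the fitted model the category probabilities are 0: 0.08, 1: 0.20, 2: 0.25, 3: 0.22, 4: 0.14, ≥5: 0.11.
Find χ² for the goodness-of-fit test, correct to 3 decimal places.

Expected counts E_i = n·p_i: 160×0.08 = 12.8, 160×0.20 = 32, 160×0.25 = 40, 160×0.22 = 35.2, 160×0.14 = 22.4, 160×0.11 = 17.6.
0: (3 − 12.8)²/12.8 = 96.04/12.8 = 7.5031
1: (32 − 32)²/32 = 0/32 = 0.0000
2: (47 − 40)²/40 = 49/40 = 1.2250
3: (41 − 35.2)²/35.2 = 33.64/35.2 = 0.9557
4: (27 − 22.4)²/22.4 = 21.16/22.4 = 0.9446
≥5: (10 − 17.6)²/17.6 = 57.76/17.6 = 3.2818
Sum = 13.910

13.910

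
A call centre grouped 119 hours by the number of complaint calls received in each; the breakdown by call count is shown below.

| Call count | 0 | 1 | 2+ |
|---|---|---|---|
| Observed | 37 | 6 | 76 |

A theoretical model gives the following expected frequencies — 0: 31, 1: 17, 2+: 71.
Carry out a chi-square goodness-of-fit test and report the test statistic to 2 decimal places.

8.63

χ² = (37−31)²/31 + (6−17)²/17 + (76−71)²/71
   = 1.161 + 7.118 + 0.352
Sum = 8.63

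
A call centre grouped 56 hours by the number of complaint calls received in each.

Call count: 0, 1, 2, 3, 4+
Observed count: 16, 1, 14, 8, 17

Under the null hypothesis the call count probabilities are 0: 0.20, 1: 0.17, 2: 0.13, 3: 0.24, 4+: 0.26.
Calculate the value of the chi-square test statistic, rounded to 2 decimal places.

Expected counts E_i = n·p_i: 56×0.20 = 11.2, 56×0.17 = 9.52, 56×0.13 = 7.28, 56×0.24 = 13.44, 56×0.26 = 14.56.
χ² = (16−11.2)²/11.2 + (1−9.52)²/9.52 + (14−7.28)²/7.28 + (8−13.44)²/13.44 + (17−14.56)²/14.56
   = 2.057 + 7.625 + 6.203 + 2.202 + 0.409
Sum = 18.50

18.50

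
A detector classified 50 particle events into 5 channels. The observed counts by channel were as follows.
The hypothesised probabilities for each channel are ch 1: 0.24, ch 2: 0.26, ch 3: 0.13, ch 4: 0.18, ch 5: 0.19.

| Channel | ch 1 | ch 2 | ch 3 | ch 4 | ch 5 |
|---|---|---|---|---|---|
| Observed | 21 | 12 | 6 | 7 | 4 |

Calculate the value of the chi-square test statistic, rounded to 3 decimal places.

10.494

Expected counts E_i = n·p_i: 50×0.24 = 12, 50×0.26 = 13, 50×0.13 = 6.5, 50×0.18 = 9, 50×0.19 = 9.5.
ch 1: (21 − 12)²/12 = 81/12 = 6.7500
ch 2: (12 − 13)²/13 = 1/13 = 0.0769
ch 3: (6 − 6.5)²/6.5 = 0.25/6.5 = 0.0385
ch 4: (7 − 9)²/9 = 4/9 = 0.4444
ch 5: (4 − 9.5)²/9.5 = 30.25/9.5 = 3.1842
Sum = 10.494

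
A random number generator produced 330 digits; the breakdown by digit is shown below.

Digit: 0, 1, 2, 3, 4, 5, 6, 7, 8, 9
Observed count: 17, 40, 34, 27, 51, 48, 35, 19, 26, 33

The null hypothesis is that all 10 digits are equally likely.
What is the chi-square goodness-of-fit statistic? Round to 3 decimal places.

Under H₀ each category has probability 1/10, so each expected count is 330/10 = 33.
χ² = (17−33)²/33 + (40−33)²/33 + (34−33)²/33 + (27−33)²/33 + (51−33)²/33 + (48−33)²/33 + (35−33)²/33 + (19−33)²/33 + (26−33)²/33 + (33−33)²/33
   = 7.7576 + 1.4848 + 0.0303 + 1.0909 + 9.8182 + 6.8182 + 0.1212 + 5.9394 + 1.4848 + 0.0000
Sum = 34.545

34.545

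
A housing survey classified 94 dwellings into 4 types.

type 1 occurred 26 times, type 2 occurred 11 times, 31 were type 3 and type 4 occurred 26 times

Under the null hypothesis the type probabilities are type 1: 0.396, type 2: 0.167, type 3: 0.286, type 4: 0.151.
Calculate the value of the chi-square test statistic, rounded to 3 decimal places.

Expected counts E_i = n·p_i: 94×0.396 = 37.224, 94×0.167 = 15.698, 94×0.286 = 26.884, 94×0.151 = 14.194.
χ² = (26−37.224)²/37.224 + (11−15.698)²/15.698 + (31−26.884)²/26.884 + (26−14.194)²/14.194
   = 3.3843 + 1.4060 + 0.6302 + 9.8198
Sum = 15.240

15.240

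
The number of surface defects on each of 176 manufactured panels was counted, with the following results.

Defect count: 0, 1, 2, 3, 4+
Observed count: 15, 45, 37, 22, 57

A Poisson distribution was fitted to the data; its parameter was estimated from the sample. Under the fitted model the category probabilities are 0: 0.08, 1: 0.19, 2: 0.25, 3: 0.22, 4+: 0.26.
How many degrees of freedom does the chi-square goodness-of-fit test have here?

3

There are k = 5 categories and 1 parameter estimated from the data, so df = 5 − 1 − 1 = 3.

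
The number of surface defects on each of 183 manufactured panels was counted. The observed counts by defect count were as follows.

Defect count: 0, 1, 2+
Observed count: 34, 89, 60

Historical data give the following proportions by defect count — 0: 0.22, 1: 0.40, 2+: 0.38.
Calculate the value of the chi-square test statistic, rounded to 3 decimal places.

Expected counts E_i = n·p_i: 183×0.22 = 40.26, 183×0.40 = 73.2, 183×0.38 = 69.54.
χ² = (34−40.26)²/40.26 + (89−73.2)²/73.2 + (60−69.54)²/69.54
   = 0.9734 + 3.4104 + 1.3088
Sum = 5.693

5.693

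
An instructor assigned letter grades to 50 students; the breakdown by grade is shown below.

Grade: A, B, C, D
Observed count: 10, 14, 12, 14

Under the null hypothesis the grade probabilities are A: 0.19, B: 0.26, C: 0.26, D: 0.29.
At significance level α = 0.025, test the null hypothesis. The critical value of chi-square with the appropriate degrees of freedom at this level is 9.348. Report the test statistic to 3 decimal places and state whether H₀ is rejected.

Expected counts E_i = n·p_i: 50×0.19 = 9.5, 50×0.26 = 13, 50×0.26 = 13, 50×0.29 = 14.5.
χ² = (10−9.5)²/9.5 + (14−13)²/13 + (12−13)²/13 + (14−14.5)²/14.5
   = 0.0263 + 0.0769 + 0.0769 + 0.0172
Sum = 0.197
df = 3. Since 0.197 < 9.348, we do not reject H₀.

0.197; do not reject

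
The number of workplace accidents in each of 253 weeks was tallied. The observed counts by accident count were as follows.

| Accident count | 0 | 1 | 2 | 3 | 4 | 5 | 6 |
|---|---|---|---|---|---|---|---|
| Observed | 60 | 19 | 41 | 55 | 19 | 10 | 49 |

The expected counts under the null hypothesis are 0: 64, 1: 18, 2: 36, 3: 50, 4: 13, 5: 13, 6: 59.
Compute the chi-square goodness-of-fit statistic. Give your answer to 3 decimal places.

6.656

cat         O        E   (O−E)²/E
0          60       64     0.2500
1          19       18     0.0556
2          41       36     0.6944
3          55       50     0.5000
4          19       13     2.7692
5          10       13     0.6923
6          49       59     1.6949
Sum = 6.656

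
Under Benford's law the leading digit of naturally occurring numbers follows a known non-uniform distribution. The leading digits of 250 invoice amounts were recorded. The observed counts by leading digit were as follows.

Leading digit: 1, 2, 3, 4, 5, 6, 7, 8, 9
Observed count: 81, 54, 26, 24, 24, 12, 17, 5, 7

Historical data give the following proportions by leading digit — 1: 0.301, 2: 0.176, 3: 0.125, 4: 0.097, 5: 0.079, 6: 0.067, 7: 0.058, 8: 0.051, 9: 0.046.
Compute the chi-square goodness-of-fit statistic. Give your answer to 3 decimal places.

12.761

Expected counts E_i = n·p_i: 250×0.301 = 75.25, 250×0.176 = 44, 250×0.125 = 31.25, 250×0.097 = 24.25, 250×0.079 = 19.75, 250×0.067 = 16.75, 250×0.058 = 14.5, 250×0.051 = 12.75, 250×0.046 = 11.5.
1: (81 − 75.25)²/75.25 = 33.0625/75.25 = 0.4394
2: (54 − 44)²/44 = 100/44 = 2.2727
3: (26 − 31.25)²/31.25 = 27.5625/31.25 = 0.8820
4: (24 − 24.25)²/24.25 = 0.0625/24.25 = 0.0026
5: (24 − 19.75)²/19.75 = 18.0625/19.75 = 0.9146
6: (12 − 16.75)²/16.75 = 22.5625/16.75 = 1.3470
7: (17 − 14.5)²/14.5 = 6.25/14.5 = 0.4310
8: (5 − 12.75)²/12.75 = 60.0625/12.75 = 4.7108
9: (7 − 11.5)²/11.5 = 20.25/11.5 = 1.7609
Sum = 12.761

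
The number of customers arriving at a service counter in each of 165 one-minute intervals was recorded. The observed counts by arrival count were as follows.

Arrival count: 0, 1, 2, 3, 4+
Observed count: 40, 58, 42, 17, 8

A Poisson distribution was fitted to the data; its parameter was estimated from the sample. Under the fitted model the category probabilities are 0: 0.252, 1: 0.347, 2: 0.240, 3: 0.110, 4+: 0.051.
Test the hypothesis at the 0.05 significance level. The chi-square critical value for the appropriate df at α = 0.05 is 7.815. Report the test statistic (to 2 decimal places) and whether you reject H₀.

0.31; do not reject

Expected counts E_i = n·p_i: 165×0.252 = 41.58, 165×0.347 = 57.255, 165×0.240 = 39.6, 165×0.110 = 18.15, 165×0.051 = 8.415.
χ² = (40−41.58)²/41.58 + (58−57.255)²/57.255 + (42−39.6)²/39.6 + (17−18.15)²/18.15 + (8−8.415)²/8.415
   = 0.060 + 0.010 + 0.145 + 0.073 + 0.020
Sum = 0.31
df = 3. Since 0.31 < 7.815, we do not reject H₀.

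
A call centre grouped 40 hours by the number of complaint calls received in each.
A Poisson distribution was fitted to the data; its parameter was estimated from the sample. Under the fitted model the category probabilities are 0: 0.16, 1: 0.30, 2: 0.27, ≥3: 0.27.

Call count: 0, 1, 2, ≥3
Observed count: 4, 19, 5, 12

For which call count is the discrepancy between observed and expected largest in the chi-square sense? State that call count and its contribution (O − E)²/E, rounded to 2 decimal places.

Expected counts E_i = n·p_i: 40×0.16 = 6.4, 40×0.30 = 12, 40×0.27 = 10.8, 40×0.27 = 10.8.
0: (4 − 6.4)²/6.4 = 5.76/6.4 = 0.900
1: (19 − 12)²/12 = 49/12 = 4.083
2: (5 − 10.8)²/10.8 = 33.64/10.8 = 3.115
≥3: (12 − 10.8)²/10.8 = 1.44/10.8 = 0.133
The largest term is for 1: 4.08.

1, 4.08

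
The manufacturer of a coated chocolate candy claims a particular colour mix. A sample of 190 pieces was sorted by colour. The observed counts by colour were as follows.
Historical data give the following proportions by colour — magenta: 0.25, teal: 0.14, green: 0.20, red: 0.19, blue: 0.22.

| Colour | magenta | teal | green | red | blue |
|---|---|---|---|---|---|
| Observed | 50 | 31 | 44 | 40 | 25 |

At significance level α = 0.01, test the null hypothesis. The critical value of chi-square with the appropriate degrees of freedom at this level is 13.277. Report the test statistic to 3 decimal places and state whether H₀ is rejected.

8.980; do not reject

Expected counts E_i = n·p_i: 190×0.25 = 47.5, 190×0.14 = 26.6, 190×0.20 = 38, 190×0.19 = 36.1, 190×0.22 = 41.8.
cat          O        E   (O−E)²/E
magenta     50     47.5     0.1316
teal        31     26.6     0.7278
green       44       38     0.9474
red         40     36.1     0.4213
blue        25     41.8     6.7522
Sum = 8.980
df = 4. Since 8.980 < 13.277, we do not reject H₀.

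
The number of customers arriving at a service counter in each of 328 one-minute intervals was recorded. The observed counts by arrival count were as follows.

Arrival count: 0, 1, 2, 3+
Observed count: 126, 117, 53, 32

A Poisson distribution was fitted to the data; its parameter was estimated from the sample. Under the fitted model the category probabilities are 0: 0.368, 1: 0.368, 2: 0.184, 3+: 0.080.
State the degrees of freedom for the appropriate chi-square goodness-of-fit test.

2

There are k = 4 categories and 1 parameter estimated from the data, so df = 4 − 1 − 1 = 2.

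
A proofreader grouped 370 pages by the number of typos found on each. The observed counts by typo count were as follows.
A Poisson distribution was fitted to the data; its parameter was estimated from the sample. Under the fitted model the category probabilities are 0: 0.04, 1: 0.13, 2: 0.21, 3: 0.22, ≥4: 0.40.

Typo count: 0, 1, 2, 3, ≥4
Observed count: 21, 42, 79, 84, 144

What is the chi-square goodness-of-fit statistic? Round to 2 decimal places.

3.58

Expected counts E_i = n·p_i: 370×0.04 = 14.8, 370×0.13 = 48.1, 370×0.21 = 77.7, 370×0.22 = 81.4, 370×0.40 = 148.
cat         O        E   (O−E)²/E
0          21     14.8      2.597
1          42     48.1      0.774
2          79     77.7      0.022
3          84     81.4      0.083
≥4        144      148      0.108
Sum = 3.58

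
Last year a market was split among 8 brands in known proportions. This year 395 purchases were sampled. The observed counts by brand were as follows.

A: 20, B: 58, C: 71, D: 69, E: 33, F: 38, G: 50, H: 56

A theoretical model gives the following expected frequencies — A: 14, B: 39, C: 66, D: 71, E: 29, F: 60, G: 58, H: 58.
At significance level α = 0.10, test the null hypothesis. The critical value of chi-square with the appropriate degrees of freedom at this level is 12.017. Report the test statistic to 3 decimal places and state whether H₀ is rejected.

22.054; reject

cat         O        E   (O−E)²/E
A          20       14     2.5714
B          58       39     9.2564
C          71       66     0.3788
D          69       71     0.0563
E          33       29     0.5517
F          38       60     8.0667
G          50       58     1.1034
H          56       58     0.0690
Sum = 22.054
df = 7. Since 22.054 > 12.017, we reject H₀.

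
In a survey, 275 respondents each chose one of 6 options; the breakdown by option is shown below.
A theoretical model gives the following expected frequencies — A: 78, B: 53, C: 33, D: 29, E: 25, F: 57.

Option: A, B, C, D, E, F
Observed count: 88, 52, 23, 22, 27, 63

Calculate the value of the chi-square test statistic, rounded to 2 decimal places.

6.81

χ² = (88−78)²/78 + (52−53)²/53 + (23−33)²/33 + (22−29)²/29 + (27−25)²/25 + (63−57)²/57
   = 1.282 + 0.019 + 3.030 + 1.690 + 0.160 + 0.632
Sum = 6.81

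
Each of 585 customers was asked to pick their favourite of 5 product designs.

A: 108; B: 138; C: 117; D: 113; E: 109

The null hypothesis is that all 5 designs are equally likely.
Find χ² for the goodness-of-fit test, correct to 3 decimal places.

Under H₀ each category has probability 1/5, so each expected count is 585/5 = 117.
A: (108 − 117)²/117 = 81/117 = 0.6923
B: (138 − 117)²/117 = 441/117 = 3.7692
C: (117 − 117)²/117 = 0/117 = 0.0000
D: (113 − 117)²/117 = 16/117 = 0.1368
E: (109 − 117)²/117 = 64/117 = 0.5470
Sum = 5.145

5.145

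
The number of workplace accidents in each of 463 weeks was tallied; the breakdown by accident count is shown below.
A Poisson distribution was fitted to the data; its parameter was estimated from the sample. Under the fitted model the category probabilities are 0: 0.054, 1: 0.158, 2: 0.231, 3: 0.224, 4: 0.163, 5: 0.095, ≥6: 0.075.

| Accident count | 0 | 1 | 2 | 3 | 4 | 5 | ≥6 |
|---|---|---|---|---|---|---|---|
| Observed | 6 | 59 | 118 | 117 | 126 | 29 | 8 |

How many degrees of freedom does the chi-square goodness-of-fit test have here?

5

There are k = 7 categories and 1 parameter estimated from the data, so df = 7 − 1 − 1 = 5.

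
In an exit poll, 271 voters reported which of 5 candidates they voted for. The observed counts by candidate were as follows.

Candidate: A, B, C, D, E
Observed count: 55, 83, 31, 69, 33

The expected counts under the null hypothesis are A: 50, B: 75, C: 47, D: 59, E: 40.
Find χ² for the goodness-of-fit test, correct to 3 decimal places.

A: (55 − 50)²/50 = 25/50 = 0.5000
B: (83 − 75)²/75 = 64/75 = 0.8533
C: (31 − 47)²/47 = 256/47 = 5.4468
D: (69 − 59)²/59 = 100/59 = 1.6949
E: (33 − 40)²/40 = 49/40 = 1.2250
Sum = 9.720

9.720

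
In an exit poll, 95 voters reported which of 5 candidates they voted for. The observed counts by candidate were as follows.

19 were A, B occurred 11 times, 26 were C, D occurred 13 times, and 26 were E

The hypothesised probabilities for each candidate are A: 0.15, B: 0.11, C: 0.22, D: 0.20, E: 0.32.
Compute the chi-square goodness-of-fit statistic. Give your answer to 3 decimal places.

Expected counts E_i = n·p_i: 95×0.15 = 14.25, 95×0.11 = 10.45, 95×0.22 = 20.9, 95×0.20 = 19, 95×0.32 = 30.4.
A: (19 − 14.25)²/14.25 = 22.5625/14.25 = 1.5833
B: (11 − 10.45)²/10.45 = 0.3025/10.45 = 0.0289
C: (26 − 20.9)²/20.9 = 26.01/20.9 = 1.2445
D: (13 − 19)²/19 = 36/19 = 1.8947
E: (26 − 30.4)²/30.4 = 19.36/30.4 = 0.6368
Sum = 5.388

5.388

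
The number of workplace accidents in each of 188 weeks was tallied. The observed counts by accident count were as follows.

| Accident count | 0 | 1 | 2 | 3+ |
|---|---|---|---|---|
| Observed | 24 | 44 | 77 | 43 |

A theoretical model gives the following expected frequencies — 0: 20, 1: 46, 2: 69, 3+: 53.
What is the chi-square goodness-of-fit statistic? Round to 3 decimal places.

0: (24 − 20)²/20 = 16/20 = 0.8000
1: (44 − 46)²/46 = 4/46 = 0.0870
2: (77 − 69)²/69 = 64/69 = 0.9275
3+: (43 − 53)²/53 = 100/53 = 1.8868
Sum = 3.701

3.701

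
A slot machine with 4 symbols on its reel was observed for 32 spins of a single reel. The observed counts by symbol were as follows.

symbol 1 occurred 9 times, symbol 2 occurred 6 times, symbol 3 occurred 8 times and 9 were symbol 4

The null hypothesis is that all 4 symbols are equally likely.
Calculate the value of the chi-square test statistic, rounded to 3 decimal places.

Expected count for each of the 4 categories: 32/4 = 8.
symbol 1: (9 − 8)²/8 = 1/8 = 0.1250
symbol 2: (6 − 8)²/8 = 4/8 = 0.5000
symbol 3: (8 − 8)²/8 = 0/8 = 0.0000
symbol 4: (9 − 8)²/8 = 1/8 = 0.1250
Sum = 0.750

0.750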